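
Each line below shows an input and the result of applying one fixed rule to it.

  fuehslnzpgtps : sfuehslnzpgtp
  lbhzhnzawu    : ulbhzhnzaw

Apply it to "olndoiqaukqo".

The transformation: move the last character to the front.
So "olndoiqaukqo" becomes "oolndoiqaukq".

oolndoiqaukq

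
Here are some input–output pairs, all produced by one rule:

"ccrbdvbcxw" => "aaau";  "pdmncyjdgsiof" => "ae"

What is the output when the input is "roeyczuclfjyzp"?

Rule — shift every letter 2 places backward in the alphabet (wrapping around), then keep only the vowels.
On "roeyczuclfjyzp" that produces "aa".

aa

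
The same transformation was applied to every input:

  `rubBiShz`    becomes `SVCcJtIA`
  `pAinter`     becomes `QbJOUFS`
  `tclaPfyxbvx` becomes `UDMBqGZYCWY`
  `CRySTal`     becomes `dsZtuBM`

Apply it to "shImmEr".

The pattern: flip the case of every letter, then shift every letter 1 place forward in the alphabet (wrapping around).
"shImmEr" → "SHiMMeR" → "TIjNNfS".

TIjNNfS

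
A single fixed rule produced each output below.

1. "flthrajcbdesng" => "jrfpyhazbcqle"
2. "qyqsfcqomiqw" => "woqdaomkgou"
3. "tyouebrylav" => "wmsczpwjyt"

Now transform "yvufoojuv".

tsdmmhst

The transformation: shift every letter 2 places backward in the alphabet (wrapping around), then delete the first character.
For "yvufoojuv" the result is "tsdmmhst".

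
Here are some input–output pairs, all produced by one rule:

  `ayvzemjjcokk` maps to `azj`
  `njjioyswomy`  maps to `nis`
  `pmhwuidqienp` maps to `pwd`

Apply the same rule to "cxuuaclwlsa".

Looking at the pairs, the operation is to delete the last 3 characters, then keep one character in every 3, starting at position 1 (positions 1st, 4th, 7th, ...).
Working it through for "cxuuaclwlsa": intermediate "cxuuaclw", final "cul".

cul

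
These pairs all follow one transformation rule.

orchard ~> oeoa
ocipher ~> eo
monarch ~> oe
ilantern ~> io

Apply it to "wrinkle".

Rule — shift every letter 3 places backward in the alphabet (wrapping around), then keep only the vowels.
For "wrinkle", step one produces "tofkhib"; step two turns that into "oi".

oi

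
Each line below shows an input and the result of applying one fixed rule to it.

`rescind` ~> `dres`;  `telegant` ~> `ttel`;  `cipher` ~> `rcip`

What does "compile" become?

What's happening: move the first 3 characters to the end (rotate left by 3), then keep only the last 4 characters.
Working it through for "compile": intermediate "pilecom", final "ecom".

ecom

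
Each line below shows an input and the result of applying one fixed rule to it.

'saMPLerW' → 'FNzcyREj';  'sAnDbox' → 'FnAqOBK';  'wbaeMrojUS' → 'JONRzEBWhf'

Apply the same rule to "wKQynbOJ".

JxdLAObw

Rule — flip the case of every letter, then shift every letter 13 places forward in the alphabet (wrapping around) — i.e. ROT13.
On "wKQynbOJ" that produces "JxdLAObw".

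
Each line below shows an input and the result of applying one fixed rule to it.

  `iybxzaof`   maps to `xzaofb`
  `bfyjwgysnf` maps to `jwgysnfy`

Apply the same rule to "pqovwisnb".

vwisnbo

Looking at the pairs, the operation is to delete the first 2 characters, then move the first character to the end.
Starting from "pqovwisnb": after the first operation, "ovwisnb"; after the second, "vwisnbo".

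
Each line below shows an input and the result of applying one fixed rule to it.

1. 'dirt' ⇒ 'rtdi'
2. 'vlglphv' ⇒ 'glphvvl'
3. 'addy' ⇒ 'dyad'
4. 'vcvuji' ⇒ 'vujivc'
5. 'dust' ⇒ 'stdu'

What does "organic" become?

ganicor

In each case the input is transformed by: move the first 2 characters to the end (rotate left by 2).
So "organic" becomes "ganicor".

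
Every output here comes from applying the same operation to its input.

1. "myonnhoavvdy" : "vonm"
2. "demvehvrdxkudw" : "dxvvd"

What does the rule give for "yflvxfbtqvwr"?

vbvy

The transformation: keep one character in every 3, starting at position 1 (positions 1st, 4th, 7th, ...), then reverse the string.
"yflvxfbtqvwr" → "yvbv" → "vbvy".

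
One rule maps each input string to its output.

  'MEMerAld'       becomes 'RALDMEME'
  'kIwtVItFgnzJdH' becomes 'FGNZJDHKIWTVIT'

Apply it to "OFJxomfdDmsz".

FDDMSZOFJXOM

In each case the input is transformed by: swap the front and back halves of the string, then convert every letter to uppercase.
"OFJxomfdDmsz" → "fdDmszOFJxom" → "FDDMSZOFJXOM".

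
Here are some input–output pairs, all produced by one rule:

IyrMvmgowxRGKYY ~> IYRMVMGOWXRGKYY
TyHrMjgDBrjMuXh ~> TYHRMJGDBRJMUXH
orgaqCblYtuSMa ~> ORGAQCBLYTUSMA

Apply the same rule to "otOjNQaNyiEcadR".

OTOJNQANYIECADR

What's happening: convert every letter to uppercase.
For "otOjNQaNyiEcadR" the result is "OTOJNQANYIECADR".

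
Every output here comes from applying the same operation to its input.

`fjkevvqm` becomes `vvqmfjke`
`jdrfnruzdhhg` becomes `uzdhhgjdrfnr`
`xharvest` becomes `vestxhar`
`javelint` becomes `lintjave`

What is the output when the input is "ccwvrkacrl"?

kacrlccwvr

The transformation: swap the front and back halves of the string.
So "ccwvrkacrl" becomes "kacrlccwvr".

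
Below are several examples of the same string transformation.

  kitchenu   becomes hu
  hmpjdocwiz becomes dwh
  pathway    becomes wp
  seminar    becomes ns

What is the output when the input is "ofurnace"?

Each output is the input with this applied: move the first 2 characters to the end (rotate left by 2), then keep one character in every 3, starting at position 3 (positions 3rd, 6th, 9th, ...).
For "ofurnace", step one produces "urnaceof"; step two turns that into "ne".

ne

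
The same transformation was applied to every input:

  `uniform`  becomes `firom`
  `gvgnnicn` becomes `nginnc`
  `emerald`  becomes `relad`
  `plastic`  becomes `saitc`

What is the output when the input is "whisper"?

siepr

Looking at the pairs, the operation is to swap each adjacent pair of characters (1↔2, 3↔4, ...), then delete the first 2 characters.
On "whisper": the first step gives "hwsiepr", and the second then gives "siepr".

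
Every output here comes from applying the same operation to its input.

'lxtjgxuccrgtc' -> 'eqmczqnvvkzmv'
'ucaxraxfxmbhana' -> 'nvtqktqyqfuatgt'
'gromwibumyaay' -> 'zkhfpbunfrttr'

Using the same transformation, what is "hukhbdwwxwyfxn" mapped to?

andauwppqpryqg

What's happening: shift every letter 7 places backward in the alphabet (wrapping around).
For "hukhbdwwxwyfxn" the result is "andauwppqpryqg".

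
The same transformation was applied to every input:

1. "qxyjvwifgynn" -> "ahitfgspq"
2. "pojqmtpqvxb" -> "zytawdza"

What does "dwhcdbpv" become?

Looking at the pairs, the operation is to shift every letter 10 places forward in the alphabet (wrapping around), then delete the last 3 characters.
For "dwhcdbpv", step one produces "ngrmnlzf"; step two turns that into "ngrmn".

ngrmn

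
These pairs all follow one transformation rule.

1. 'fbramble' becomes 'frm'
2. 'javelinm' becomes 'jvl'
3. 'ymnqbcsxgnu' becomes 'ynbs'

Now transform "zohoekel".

Rule — delete the last 3 characters, then keep every other character starting from the first (positions 1st, 3rd, 5th, ...).
"zohoekel" → "zohoe" → "zhe".

zhe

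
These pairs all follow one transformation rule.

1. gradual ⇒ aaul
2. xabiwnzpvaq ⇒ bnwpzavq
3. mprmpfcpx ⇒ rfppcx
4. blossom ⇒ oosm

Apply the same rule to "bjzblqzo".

zqloz

In each case the input is transformed by: swap each adjacent pair of characters (1↔2, 3↔4, ...), then delete the first 3 characters.
On "bjzblqzo": the first step gives "jbbzqloz", and the second then gives "zqloz".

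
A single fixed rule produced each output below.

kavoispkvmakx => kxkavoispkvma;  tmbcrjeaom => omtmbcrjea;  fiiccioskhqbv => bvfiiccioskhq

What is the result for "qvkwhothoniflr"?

lrqvkwhothonif

Each output is the input with this applied: move the last 2 characters to the front (rotate right by 2).
"qvkwhothoniflr" → "lrqvkwhothonif".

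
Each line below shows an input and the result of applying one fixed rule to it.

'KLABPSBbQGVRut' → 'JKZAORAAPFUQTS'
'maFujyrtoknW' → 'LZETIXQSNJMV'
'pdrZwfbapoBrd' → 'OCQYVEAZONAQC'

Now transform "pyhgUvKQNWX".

In each case the input is transformed by: shift every letter 1 place backward in the alphabet (wrapping around), then convert every letter to uppercase.
Starting from "pyhgUvKQNWX": after the first operation, "oxgfTuJPMVW"; after the second, "OXGFTUJPMVW".

OXGFTUJPMVW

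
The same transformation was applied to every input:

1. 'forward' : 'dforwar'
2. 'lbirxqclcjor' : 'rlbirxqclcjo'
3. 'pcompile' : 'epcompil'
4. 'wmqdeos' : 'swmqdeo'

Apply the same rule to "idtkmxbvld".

didtkmxbvl

Rule — move the last character to the front.
Doing the same to "idtkmxbvld": "didtkmxbvl".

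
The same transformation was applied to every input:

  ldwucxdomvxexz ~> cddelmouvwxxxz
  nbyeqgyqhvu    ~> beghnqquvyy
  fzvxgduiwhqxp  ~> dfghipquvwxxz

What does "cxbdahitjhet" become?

The pattern: sort the characters into alphabetical order.
For "cxbdahitjhet" the result is "abcdehhijttx".

abcdehhijttx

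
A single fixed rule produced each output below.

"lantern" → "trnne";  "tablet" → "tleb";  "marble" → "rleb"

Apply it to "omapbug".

Rule — delete the first 2 characters, then sort the characters into reverse alphabetical order.
"omapbug" → "apbug" → "upgba".

upgba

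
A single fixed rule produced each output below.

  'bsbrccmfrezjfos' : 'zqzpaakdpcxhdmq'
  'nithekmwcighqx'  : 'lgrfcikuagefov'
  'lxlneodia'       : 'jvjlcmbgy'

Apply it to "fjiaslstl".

dhgyqjqrj

The transformation: shift every letter 2 places backward in the alphabet (wrapping around).
Applying that to "fjiaslstl" gives "dhgyqjqrj".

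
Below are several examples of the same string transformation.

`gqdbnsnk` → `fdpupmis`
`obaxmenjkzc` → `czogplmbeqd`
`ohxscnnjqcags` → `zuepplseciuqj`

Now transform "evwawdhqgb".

The pattern: move the first 2 characters to the end (rotate left by 2), then shift every letter 2 places forward in the alphabet (wrapping around).
On "evwawdhqgb" that produces "ycyfjsidgx".

ycyfjsidgx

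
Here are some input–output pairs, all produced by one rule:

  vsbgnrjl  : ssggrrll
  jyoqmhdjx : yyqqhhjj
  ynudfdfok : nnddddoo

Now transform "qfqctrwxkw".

The rule is to keep every other character starting from the second (positions 2nd, 4th, 6th, ...), then double every character.
Applying both steps to "qfqctrwxkw": "fcrxw", then "ffccrrxxww".
(Check on "jyoqmhdjx": → "yqhj" → "yyqqhhjj" ✓)

ffccrrxxww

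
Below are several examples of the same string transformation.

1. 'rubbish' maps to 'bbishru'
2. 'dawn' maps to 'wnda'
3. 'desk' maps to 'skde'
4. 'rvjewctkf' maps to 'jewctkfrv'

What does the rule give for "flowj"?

owjfl

Rule — move the first 2 characters to the end (rotate left by 2).
On "flowj" that produces "owjfl".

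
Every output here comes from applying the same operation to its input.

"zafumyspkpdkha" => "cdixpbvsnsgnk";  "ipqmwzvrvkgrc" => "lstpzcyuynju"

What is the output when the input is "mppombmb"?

pssrpep

In each case the input is transformed by: shift every letter 3 places forward in the alphabet (wrapping around), then delete the last character.
Applying both steps to "mppombmb": "pssrpepe", then "pssrpep".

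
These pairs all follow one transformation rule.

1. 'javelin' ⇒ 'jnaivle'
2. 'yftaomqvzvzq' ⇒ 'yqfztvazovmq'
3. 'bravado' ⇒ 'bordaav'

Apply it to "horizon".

Each output is the input with this applied: take characters alternately from the front and the back (1st, last, 2nd, 2nd-last, ...).
On "horizon" that produces "hnoorzi".

hnoorzi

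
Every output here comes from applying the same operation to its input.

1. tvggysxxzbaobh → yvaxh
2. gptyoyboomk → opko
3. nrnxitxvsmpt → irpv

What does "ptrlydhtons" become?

Each output is the input with this applied: keep one character in every 3, starting at position 2 (positions 2nd, 5th, 8th, ...), then swap each adjacent pair of characters (1↔2, 3↔4, ...).
Applying both steps to "ptrlydhtons": "tyts", then "ytst".
(Check on "nrnxitxvsmpt": → "rivp" → "irpv" ✓)

ytst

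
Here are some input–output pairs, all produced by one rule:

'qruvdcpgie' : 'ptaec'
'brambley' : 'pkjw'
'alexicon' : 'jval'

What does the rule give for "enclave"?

ljt

In each case the input is transformed by: keep every other character starting from the second (positions 2nd, 4th, 6th, ...), then shift every letter 2 places backward in the alphabet (wrapping around).
Starting from "enclave": after the first operation, "nlv"; after the second, "ljt".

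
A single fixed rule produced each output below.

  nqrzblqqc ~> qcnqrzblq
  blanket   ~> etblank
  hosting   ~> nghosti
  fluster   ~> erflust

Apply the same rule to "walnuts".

The transformation: move the last 2 characters to the front (rotate right by 2).
So "walnuts" becomes "tswalnu".

tswalnu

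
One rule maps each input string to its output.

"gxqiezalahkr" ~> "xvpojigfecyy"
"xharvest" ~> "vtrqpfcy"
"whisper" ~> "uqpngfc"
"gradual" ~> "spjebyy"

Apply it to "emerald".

pkjccby

The transformation: sort the characters into reverse alphabetical order, then shift every letter 2 places backward in the alphabet (wrapping around).
For "emerald", step one produces "rmleeda"; step two turns that into "pkjccby".
(Check on "gxqiezalahkr": → "zxrqlkihgeaa" → "xvpojigfecyy" ✓)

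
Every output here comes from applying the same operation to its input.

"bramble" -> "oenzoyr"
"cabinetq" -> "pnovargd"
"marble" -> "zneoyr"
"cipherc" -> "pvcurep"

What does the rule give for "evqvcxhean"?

In each case the input is transformed by: shift every letter 13 places forward in the alphabet (wrapping around) — i.e. ROT13.
Applying that to "evqvcxhean" gives "ridipkurna".

ridipkurna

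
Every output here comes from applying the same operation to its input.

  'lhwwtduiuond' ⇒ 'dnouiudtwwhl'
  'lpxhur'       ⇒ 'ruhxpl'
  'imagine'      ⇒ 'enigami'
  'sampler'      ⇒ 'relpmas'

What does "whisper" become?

repsihw

Looking at the pairs, the operation is to reverse the string.
Applying that to "whisper" gives "repsihw".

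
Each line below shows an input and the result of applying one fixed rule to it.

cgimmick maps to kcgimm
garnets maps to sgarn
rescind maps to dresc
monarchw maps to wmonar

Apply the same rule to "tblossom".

Rule — move the last character to the front, then delete the last 2 characters.
Working it through for "tblossom": intermediate "mtblosso", final "mtblos".

mtblos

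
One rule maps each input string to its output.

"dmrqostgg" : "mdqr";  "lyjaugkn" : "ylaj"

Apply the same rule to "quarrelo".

uqra

Each output is the input with this applied: swap each adjacent pair of characters (1↔2, 3↔4, ...), then keep only the first 4 characters.
Starting from "quarrelo": after the first operation, "uqraerol"; after the second, "uqra".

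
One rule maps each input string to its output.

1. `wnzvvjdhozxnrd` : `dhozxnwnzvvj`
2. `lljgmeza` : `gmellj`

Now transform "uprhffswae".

ffswuprh

What's happening: delete the last 2 characters, then swap the front and back halves of the string.
On "uprhffswae" that produces "ffswuprh".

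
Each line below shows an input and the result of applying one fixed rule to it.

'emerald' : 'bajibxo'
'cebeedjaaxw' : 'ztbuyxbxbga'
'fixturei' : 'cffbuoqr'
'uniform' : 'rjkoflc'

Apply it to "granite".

dboqxfk

In each case the input is transformed by: take characters alternately from the front and the back (1st, last, 2nd, 2nd-last, ...), then shift every letter 3 places backward in the alphabet (wrapping around).
Working it through for "granite": intermediate "gertain", final "dboqxfk".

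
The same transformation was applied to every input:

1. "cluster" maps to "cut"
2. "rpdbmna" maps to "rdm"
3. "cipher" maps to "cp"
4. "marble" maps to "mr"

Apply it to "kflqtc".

kl

Looking at the pairs, the operation is to keep every other character starting from the first (positions 1st, 3rd, 5th, ...), then delete the last character.
On "kflqtc": the first step gives "klt", and the second then gives "kl".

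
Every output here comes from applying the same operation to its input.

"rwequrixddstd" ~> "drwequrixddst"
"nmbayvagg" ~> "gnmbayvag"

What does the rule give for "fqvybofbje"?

Looking at the pairs, the operation is to move the last character to the front.
So "fqvybofbje" becomes "efqvybofbj".

efqvybofbj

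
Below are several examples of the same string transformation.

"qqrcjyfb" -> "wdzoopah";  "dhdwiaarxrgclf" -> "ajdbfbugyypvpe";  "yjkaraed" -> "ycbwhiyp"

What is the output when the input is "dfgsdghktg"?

Looking at the pairs, the operation is to move the last 3 characters to the front (rotate right by 3), then shift every letter 2 places backward in the alphabet (wrapping around).
For "dfgsdghktg", step one produces "ktgdfgsdgh"; step two turns that into "irebdeqbef".

irebdeqbef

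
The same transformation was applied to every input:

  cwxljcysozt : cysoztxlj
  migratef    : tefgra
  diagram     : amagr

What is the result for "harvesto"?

Rule — delete the first 2 characters, then move the first 3 characters to the end (rotate left by 3).
Starting from "harvesto": after the first operation, "rvesto"; after the second, "storve".

storve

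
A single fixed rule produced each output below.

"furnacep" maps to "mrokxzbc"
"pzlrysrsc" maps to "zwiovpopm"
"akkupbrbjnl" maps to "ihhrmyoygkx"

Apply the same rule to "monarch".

The transformation: swap the first and last characters, then shift every letter 3 places backward in the alphabet (wrapping around).
Starting from "monarch": after the first operation, "honarcm"; after the second, "elkxozj".

elkxozj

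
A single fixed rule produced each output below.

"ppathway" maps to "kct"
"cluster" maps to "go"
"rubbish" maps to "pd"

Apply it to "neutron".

In each case the input is transformed by: keep one character in every 3, starting at position 2 (positions 2nd, 5th, 8th, ...), then shift every letter 5 places backward in the alphabet (wrapping around).
On "neutron": the first step gives "er", and the second then gives "zm".
(Check on "ppathway": → "phy" → "kct" ✓)

zm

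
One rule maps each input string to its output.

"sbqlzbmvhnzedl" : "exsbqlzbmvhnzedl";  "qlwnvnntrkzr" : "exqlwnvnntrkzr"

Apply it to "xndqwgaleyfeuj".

exxndqwgaleyfeuj

Looking at the pairs, the operation is to prepend "ex".
Doing the same to "xndqwgaleyfeuj": "exxndqwgaleyfeuj".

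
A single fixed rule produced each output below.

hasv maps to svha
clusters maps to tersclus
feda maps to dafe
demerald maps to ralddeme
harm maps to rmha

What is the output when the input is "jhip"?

The rule is to swap the front and back halves of the string.
Applying that to "jhip" gives "ipjh".

ipjh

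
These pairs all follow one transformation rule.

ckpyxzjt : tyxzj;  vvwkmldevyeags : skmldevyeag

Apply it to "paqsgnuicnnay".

ysgnuicnna

The transformation: delete the first 3 characters, then move the last character to the front.
For "paqsgnuicnnay", step one produces "sgnuicnnay"; step two turns that into "ysgnuicnna".
(Check on "ckpyxzjt": → "yxzjt" → "tyxzj" ✓)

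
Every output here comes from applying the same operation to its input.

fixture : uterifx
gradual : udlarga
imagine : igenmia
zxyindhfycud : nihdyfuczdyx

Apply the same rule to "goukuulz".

What's happening: move the first 3 characters to the end (rotate left by 3), then swap each adjacent pair of characters (1↔2, 3↔4, ...).
Working it through for "goukuulz": intermediate "kuulzgou", final "uklugzuo".

uklugzuo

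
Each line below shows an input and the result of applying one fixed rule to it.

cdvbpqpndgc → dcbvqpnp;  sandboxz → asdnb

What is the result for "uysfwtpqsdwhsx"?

The transformation: delete the last 3 characters, then swap each adjacent pair of characters (1↔2, 3↔4, ...).
On "uysfwtpqsdwhsx": the first step gives "uysfwtpqsdw", and the second then gives "yufstwqpdsw".

yufstwqpdsw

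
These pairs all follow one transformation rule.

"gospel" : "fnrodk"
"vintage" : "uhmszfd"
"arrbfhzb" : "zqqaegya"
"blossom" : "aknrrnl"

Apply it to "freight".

Rule — shift every letter 1 place backward in the alphabet (wrapping around).
So "freight" becomes "eqdhfgs".

eqdhfgs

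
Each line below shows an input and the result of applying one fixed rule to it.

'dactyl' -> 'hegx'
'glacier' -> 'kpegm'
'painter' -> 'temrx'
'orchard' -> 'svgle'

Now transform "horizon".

lsvmd

The rule is to delete the last 2 characters, then shift every letter 4 places forward in the alphabet (wrapping around).
Doing the same to "horizon": "lsvmd".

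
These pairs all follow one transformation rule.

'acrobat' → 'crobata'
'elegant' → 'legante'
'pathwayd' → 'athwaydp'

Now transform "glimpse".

limpseg

Each output is the input with this applied: move the first character to the end.
For "glimpse" the result is "limpseg".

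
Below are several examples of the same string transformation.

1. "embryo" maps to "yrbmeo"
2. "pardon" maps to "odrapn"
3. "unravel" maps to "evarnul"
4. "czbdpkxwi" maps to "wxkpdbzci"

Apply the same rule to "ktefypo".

pyfetko

In each case the input is transformed by: reverse the string, then move the first character to the end.
Working it through for "ktefypo": intermediate "opyfetk", final "pyfetko".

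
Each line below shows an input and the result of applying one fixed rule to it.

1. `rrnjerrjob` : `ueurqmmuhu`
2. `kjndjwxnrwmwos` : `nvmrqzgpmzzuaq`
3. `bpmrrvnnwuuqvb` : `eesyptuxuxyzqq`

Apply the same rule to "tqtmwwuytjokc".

Rule — take characters alternately from the front and the back (1st, last, 2nd, 2nd-last, ...), then shift every letter 3 places forward in the alphabet (wrapping around).
For "tqtmwwuytjokc", step one produces "tcqktomjwtwyu"; step two turns that into "wftnwrpmzwzbx".

wftnwrpmzwzbx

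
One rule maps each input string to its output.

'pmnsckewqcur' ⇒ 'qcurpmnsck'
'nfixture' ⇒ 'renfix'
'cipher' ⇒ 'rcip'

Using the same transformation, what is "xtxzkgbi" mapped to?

The rule is to swap the front and back halves of the string, then delete the first 2 characters.
Applying both steps to "xtxzkgbi": "kgbixtxz", then "bixtxz".

bixtxz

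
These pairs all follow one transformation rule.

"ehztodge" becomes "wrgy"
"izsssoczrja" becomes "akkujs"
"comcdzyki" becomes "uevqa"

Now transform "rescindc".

What's happening: shift every letter 8 places backward in the alphabet (wrapping around), then keep every other character starting from the first (positions 1st, 3rd, 5th, ...).
Starting from "rescindc": after the first operation, "jwkuafvu"; after the second, "jkav".

jkav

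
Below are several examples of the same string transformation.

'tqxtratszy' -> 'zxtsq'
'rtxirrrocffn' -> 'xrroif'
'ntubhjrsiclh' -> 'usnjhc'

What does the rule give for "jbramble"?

In each case the input is transformed by: sort the characters into reverse alphabetical order, then keep every other character starting from the first (positions 1st, 3rd, 5th, ...).
For "jbramble", step one produces "rmljebba"; step two turns that into "rleb".
(Check on "rtxirrrocffn": → "xtrrrroniffc" → "xrroif" ✓)

rleb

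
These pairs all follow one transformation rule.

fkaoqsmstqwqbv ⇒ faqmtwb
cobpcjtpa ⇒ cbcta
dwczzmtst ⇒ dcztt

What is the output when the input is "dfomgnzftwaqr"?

dogztar

The pattern: keep every other character starting from the first (positions 1st, 3rd, 5th, ...).
So "dfomgnzftwaqr" becomes "dogztar".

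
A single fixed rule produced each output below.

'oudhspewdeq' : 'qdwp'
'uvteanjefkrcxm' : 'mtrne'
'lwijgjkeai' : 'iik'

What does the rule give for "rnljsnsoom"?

The rule is to take characters alternately from the front and the back (1st, last, 2nd, 2nd-last, ...), then keep one character in every 3, starting at position 2 (positions 2nd, 5th, 8th, ...).
On "rnljsnsoom": the first step gives "rmnolojssn", and the second then gives "mls".

mls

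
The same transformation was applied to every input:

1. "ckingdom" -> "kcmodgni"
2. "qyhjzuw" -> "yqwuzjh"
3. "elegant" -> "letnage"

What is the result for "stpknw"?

tswnkp

Each output is the input with this applied: move the first 2 characters to the end (rotate left by 2), then reverse the string.
Doing the same to "stpknw": "tswnkp".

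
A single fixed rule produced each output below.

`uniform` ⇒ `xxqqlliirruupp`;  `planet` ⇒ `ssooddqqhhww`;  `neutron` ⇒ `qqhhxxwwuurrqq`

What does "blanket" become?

eeooddqqnnhhww

Rule — double every character, then shift every letter 3 places forward in the alphabet (wrapping around).
Working it through for "blanket": intermediate "bbllaannkkeett", final "eeooddqqnnhhww".
(Check on "planet": → "ppllaanneett" → "ssooddqqhhww" ✓)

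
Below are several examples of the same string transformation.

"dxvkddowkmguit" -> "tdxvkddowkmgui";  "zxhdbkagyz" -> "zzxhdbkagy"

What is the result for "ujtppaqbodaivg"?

Looking at the pairs, the operation is to move the last character to the front.
For "ujtppaqbodaivg" the result is "gujtppaqbodaiv".

gujtppaqbodaiv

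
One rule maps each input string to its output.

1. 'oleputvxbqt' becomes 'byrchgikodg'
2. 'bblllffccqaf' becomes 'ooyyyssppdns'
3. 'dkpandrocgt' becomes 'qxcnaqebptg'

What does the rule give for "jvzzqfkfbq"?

wimmdsxsod

The transformation: shift every letter 13 places forward in the alphabet (wrapping around) — i.e. ROT13.
So "jvzzqfkfbq" becomes "wimmdsxsod".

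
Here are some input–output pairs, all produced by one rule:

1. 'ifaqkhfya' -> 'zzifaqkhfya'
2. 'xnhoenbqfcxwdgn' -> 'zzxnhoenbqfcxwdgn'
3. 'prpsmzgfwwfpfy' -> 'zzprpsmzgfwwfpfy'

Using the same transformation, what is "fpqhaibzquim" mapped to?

Rule — prepend "zz".
For "fpqhaibzquim" the result is "zzfpqhaibzquim".

zzfpqhaibzquim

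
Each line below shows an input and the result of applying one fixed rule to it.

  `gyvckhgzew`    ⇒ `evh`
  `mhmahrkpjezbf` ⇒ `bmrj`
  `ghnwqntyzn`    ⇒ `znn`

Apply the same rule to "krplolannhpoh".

Each output is the input with this applied: keep one character in every 3, starting at position 3 (positions 3rd, 6th, 9th, ...), then move the last character to the front.
"krplolannhpoh" → "plno" → "opln".

opln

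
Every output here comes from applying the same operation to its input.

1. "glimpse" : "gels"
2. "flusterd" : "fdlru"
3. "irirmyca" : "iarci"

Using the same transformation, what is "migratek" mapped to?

mkieg

What's happening: take characters alternately from the front and the back (1st, last, 2nd, 2nd-last, ...), then delete the last 3 characters.
For "migratek", step one produces "mkiegtra"; step two turns that into "mkieg".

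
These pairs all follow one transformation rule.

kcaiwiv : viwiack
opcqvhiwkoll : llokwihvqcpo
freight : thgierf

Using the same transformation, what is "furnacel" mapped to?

What's happening: reverse the string.
Doing the same to "furnacel": "lecanruf".

lecanruf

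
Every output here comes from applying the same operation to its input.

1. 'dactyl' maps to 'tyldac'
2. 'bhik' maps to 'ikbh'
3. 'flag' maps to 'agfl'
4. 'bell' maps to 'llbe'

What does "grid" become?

Looking at the pairs, the operation is to swap the front and back halves of the string.
Applying that to "grid" gives "idgr".

idgr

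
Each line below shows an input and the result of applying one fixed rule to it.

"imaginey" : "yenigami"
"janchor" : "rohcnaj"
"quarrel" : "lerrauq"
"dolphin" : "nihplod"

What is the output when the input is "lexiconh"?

hnocixel

Rule — reverse the string.
So "lexiconh" becomes "hnocixel".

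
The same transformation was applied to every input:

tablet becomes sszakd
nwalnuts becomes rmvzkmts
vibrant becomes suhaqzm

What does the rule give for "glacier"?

What's happening: shift every letter 1 place backward in the alphabet (wrapping around), then move the last character to the front.
Working it through for "glacier": intermediate "fkzbhdq", final "qfkzbhd".

qfkzbhd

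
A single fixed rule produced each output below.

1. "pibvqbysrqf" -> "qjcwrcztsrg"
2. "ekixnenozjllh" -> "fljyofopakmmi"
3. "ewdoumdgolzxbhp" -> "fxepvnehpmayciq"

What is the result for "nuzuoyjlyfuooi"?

The transformation: shift every letter 1 place forward in the alphabet (wrapping around).
Doing the same to "nuzuoyjlyfuooi": "ovavpzkmzgvppj".

ovavpzkmzgvppj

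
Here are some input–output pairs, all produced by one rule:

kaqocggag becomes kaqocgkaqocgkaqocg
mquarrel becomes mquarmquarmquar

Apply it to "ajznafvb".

Each output is the input with this applied: delete the last 3 characters, then write the whole string 3 times in a row.
Working it through for "ajznafvb": intermediate "ajzna", final "ajznaajznaajzna".

ajznaajznaajzna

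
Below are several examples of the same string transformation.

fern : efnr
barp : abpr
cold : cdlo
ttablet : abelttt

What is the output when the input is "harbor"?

Rule — sort the characters into alphabetical order.
"harbor" → "abhorr".

abhorr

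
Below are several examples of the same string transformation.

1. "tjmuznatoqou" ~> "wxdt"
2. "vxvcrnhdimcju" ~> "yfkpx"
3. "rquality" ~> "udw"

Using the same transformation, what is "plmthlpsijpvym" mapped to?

Rule — shift every letter 3 places forward in the alphabet (wrapping around), then keep one character in every 3, starting at position 1 (positions 1st, 4th, 7th, ...).
Applying both steps to "plmthlpsijpvym": "sopwkosvlmsybp", then "swsmb".

swsmb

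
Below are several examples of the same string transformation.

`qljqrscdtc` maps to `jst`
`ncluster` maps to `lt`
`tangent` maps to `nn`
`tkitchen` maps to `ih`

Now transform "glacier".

ae

In each case the input is transformed by: keep one character in every 3, starting at position 3 (positions 3rd, 6th, 9th, ...).
On "glacier" that produces "ae".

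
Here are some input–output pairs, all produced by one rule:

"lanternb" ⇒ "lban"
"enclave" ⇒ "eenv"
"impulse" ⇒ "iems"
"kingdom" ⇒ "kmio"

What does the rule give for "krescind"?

Looking at the pairs, the operation is to take characters alternately from the front and the back (1st, last, 2nd, 2nd-last, ...), then keep only the first 4 characters.
Doing the same to "krescind": "kdrn".

kdrn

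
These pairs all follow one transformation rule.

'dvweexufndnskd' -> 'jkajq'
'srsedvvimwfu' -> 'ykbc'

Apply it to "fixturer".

lzk

What's happening: keep one character in every 3, starting at position 1 (positions 1st, 4th, 7th, ...), then shift every letter 6 places forward in the alphabet (wrapping around).
"fixturer" → "fte" → "lzk".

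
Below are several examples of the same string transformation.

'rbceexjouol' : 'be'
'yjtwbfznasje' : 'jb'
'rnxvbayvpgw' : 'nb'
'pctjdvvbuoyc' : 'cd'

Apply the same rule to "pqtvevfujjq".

qe

The pattern: keep one character in every 3, starting at position 2 (positions 2nd, 5th, 8th, ...), then delete the last 2 characters.
On "pqtvevfujjq" that produces "qe".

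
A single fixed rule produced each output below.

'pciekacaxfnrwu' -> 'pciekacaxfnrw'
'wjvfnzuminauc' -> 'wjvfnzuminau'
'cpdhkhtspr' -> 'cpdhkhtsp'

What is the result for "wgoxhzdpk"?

Each output is the input with this applied: delete the last character.
Applying that to "wgoxhzdpk" gives "wgoxhzdp".

wgoxhzdp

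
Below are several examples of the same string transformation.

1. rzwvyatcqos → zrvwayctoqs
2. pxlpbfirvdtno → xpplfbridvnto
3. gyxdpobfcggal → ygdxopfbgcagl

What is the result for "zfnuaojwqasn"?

Rule — swap each adjacent pair of characters (1↔2, 3↔4, ...).
For "zfnuaojwqasn" the result is "fzunoawjaqns".

fzunoawjaqns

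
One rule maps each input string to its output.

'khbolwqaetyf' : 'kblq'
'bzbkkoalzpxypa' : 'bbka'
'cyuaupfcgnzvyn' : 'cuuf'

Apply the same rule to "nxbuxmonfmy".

What's happening: keep every other character starting from the first (positions 1st, 3rd, 5th, ...), then keep only the first 4 characters.
Working it through for "nxbuxmonfmy": intermediate "nbxofy", final "nbxo".

nbxo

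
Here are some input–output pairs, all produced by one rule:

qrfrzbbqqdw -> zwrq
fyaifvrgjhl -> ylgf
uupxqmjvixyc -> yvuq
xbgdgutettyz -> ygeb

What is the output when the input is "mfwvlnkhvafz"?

What's happening: keep one character in every 3, starting at position 2 (positions 2nd, 5th, 8th, ...), then sort the characters into reverse alphabetical order.
Working it through for "mfwvlnkhvafz": intermediate "flhf", final "lhff".

lhff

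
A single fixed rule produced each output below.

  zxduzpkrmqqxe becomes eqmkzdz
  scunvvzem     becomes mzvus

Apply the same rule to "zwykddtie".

Each output is the input with this applied: reverse the string, then keep every other character starting from the first (positions 1st, 3rd, 5th, ...).
Starting from "zwykddtie": after the first operation, "eitddkywz"; after the second, "etdyz".
(Check on "scunvvzem": → "mezvvnucs" → "mzvus" ✓)

etdyz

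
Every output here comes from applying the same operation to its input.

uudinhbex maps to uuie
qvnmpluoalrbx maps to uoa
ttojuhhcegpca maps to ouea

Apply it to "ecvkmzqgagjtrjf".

Each output is the input with this applied: keep only the vowels.
Doing the same to "ecvkmzqgagjtrjf": "ea".

ea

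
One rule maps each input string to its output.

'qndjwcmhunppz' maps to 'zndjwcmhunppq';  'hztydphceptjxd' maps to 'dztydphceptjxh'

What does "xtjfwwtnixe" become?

etjfwwtnixx

What's happening: swap the first and last characters.
"xtjfwwtnixe" → "etjfwwtnixx".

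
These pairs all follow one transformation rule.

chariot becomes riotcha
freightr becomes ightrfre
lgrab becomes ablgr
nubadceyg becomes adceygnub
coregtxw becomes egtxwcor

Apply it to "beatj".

Rule — move the first 3 characters to the end (rotate left by 3).
Applying that to "beatj" gives "tjbea".

tjbea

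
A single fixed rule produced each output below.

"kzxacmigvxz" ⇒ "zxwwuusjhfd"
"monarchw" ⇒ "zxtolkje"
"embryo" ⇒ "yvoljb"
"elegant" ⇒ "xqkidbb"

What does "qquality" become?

xvrqnnif

What's happening: shift every letter 3 places backward in the alphabet (wrapping around), then sort the characters into reverse alphabetical order.
On "qquality": the first step gives "nnrxifqv", and the second then gives "xvrqnnif".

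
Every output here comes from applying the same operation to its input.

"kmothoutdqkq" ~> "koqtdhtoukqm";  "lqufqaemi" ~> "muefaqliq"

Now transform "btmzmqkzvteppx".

Each output is the input with this applied: take characters alternately from the front and the back (1st, last, 2nd, 2nd-last, ...), then move the first 3 characters to the end (rotate left by 3).
For "btmzmqkzvteppx", step one produces "bxtpmpzemtqvkz"; step two turns that into "pmpzemtqvkzbxt".

pmpzemtqvkzbxt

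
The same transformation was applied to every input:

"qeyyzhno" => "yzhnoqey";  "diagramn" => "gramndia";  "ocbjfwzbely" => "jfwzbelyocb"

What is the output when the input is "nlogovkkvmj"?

In each case the input is transformed by: move the first 3 characters to the end (rotate left by 3).
"nlogovkkvmj" → "govkkvmjnlo".

govkkvmjnlo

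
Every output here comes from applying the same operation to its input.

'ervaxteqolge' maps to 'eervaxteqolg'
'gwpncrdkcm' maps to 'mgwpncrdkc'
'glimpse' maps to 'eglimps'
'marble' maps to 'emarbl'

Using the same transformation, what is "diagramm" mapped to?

Rule — move the last character to the front.
So "diagramm" becomes "mdiagram".

mdiagram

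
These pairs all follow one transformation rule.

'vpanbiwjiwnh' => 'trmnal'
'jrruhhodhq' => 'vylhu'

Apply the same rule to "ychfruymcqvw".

gjyqua

Rule — shift every letter 4 places forward in the alphabet (wrapping around), then keep every other character starting from the second (positions 2nd, 4th, 6th, ...).
For "ychfruymcqvw", step one produces "cgljvycqguza"; step two turns that into "gjyqua".
(Check on "vpanbiwjiwnh": → "zterfmanmarl" → "trmnal" ✓)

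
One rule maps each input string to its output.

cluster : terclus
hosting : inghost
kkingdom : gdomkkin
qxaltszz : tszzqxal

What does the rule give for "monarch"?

rchmona

The rule is to move the first 3 characters to the end (rotate left by 3), then move the first character to the end.
For "monarch", step one produces "archmon"; step two turns that into "rchmona".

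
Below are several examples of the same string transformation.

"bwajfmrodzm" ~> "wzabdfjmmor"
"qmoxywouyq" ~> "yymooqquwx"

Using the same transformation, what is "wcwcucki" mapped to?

Looking at the pairs, the operation is to sort the characters into alphabetical order, then move the last 2 characters to the front (rotate right by 2).
Applying that to "wcwcucki" gives "wwccciku".

wwccciku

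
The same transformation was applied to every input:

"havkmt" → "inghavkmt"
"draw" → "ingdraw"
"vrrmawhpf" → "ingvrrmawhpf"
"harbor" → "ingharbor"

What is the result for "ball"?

ingball

The rule is to prepend "ing".
So "ball" becomes "ingball".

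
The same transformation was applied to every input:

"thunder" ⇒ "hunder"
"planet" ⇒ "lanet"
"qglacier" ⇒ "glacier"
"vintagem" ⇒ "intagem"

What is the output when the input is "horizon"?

In each case the input is transformed by: delete the first character.
Doing the same to "horizon": "orizon".

orizon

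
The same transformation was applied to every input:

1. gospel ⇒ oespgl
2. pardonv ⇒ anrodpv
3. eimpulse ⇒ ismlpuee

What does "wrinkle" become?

Looking at the pairs, the operation is to take characters alternately from the front and the back (1st, last, 2nd, 2nd-last, ...), then move the first 2 characters to the end (rotate left by 2).
On "wrinkle": the first step gives "werlikn", and the second then gives "rliknwe".

rliknwe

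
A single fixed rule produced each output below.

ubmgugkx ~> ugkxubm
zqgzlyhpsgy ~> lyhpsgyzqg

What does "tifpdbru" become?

dbrutif

What's happening: move the first 3 characters to the end (rotate left by 3), then delete the first character.
"tifpdbru" → "pdbrutif" → "dbrutif".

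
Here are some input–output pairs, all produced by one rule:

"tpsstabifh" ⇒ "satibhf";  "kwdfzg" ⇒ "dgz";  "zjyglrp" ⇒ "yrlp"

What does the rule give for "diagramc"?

The pattern: swap each adjacent pair of characters (1↔2, 3↔4, ...), then delete the first 3 characters.
For "diagramc" the result is "aarcm".

aarcm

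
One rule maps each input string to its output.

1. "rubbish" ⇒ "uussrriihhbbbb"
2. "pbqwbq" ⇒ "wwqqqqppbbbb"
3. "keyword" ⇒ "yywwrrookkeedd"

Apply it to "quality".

The transformation: sort the characters into reverse alphabetical order, then double every character.
On "quality": the first step gives "yutqlia", and the second then gives "yyuuttqqlliiaa".

yyuuttqqlliiaa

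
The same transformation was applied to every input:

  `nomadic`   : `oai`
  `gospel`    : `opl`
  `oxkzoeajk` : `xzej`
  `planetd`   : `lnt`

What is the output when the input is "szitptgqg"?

Looking at the pairs, the operation is to keep every other character starting from the second (positions 2nd, 4th, 6th, ...).
Applying that to "szitptgqg" gives "zttq".

zttq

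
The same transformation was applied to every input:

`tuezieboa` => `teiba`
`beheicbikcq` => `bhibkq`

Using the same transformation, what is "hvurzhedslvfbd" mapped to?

Rule — keep every other character starting from the first (positions 1st, 3rd, 5th, ...).
Doing the same to "hvurzhedslvfbd": "huzesvb".

huzesvb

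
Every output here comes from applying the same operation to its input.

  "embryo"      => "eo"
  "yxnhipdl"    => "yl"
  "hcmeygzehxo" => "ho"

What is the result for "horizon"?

hn

The rule is to take characters alternately from the front and the back (1st, last, 2nd, 2nd-last, ...), then keep only the first 2 characters.
Starting from "horizon": after the first operation, "hnoorzi"; after the second, "hn".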